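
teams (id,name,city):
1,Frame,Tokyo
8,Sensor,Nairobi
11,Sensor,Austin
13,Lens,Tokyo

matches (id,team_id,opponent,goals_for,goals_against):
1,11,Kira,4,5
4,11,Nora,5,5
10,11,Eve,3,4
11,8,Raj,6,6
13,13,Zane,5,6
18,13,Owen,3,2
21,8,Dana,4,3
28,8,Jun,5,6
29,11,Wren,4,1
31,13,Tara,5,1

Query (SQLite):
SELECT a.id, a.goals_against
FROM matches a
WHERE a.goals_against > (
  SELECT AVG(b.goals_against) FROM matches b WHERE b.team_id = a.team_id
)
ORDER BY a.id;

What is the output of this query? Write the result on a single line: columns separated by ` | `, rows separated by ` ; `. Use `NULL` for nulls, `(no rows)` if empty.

For each matches row a, compute AVG(goals_against) over rows sharing a.team_id.
Keep row a if a.goals_against > that per-group AVG.
  team_id=8: AVG(goals_against) = 5.0
  team_id=11: AVG(goals_against) = 3.75
  team_id=13: AVG(goals_against) = 3.0

1 | 5 ; 4 | 5 ; 10 | 4 ; 11 | 6 ; 13 | 6 ; 28 | 6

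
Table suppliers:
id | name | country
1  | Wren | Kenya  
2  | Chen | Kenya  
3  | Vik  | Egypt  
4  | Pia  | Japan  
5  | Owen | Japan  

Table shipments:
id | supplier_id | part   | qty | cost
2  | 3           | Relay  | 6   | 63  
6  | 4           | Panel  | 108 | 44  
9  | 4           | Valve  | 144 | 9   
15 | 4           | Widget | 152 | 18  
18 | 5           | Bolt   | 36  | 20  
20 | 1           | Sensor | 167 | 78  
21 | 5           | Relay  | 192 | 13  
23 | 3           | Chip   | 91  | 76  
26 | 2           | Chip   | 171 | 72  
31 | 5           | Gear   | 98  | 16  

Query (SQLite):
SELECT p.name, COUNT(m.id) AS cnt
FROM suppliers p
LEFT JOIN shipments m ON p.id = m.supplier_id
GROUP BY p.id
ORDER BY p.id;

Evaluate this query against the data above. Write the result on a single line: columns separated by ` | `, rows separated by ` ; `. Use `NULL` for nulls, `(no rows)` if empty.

Wren | 1 ; Chen | 1 ; Vik | 2 ; Pia | 3 ; Owen | 3

LEFT JOIN keeps every suppliers row; unmatched ones get NULL for shipments columns.
Group by suppliers.id and compute COUNT(m.id). COUNT(col) of an all-NULL group is 0.
  1: ids {20} → COUNT(m.id)=1
  2: ids {26} → COUNT(m.id)=1
  3: ids {2, 23} → COUNT(m.id)=2
  4: ids {6, 9, 15} → COUNT(m.id)=3
  5: ids {18, 21, 31} → COUNT(m.id)=3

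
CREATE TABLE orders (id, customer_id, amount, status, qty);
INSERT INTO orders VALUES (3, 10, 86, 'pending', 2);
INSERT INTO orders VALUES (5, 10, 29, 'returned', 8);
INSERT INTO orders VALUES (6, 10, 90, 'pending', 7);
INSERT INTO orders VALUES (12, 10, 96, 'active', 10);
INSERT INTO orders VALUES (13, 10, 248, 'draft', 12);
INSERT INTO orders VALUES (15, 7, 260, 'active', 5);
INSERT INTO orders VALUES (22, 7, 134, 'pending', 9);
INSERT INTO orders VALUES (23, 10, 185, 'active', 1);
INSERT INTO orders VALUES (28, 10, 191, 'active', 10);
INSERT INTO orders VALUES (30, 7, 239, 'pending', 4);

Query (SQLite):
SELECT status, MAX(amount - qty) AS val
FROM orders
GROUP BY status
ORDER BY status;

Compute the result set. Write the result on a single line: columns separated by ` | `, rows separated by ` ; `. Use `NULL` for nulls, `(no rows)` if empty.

For each row compute amount - qty.
Group by status; take MAX of the expression per group.
  active: ids {12, 15, 23, 28} → MAX(amount - qty)=255
  draft: ids {13} → MAX(amount - qty)=236
  pending: ids {3, 6, 22, 30} → MAX(amount - qty)=235
  returned: ids {5} → MAX(amount - qty)=21

active | 255 ; draft | 236 ; pending | 235 ; returned | 21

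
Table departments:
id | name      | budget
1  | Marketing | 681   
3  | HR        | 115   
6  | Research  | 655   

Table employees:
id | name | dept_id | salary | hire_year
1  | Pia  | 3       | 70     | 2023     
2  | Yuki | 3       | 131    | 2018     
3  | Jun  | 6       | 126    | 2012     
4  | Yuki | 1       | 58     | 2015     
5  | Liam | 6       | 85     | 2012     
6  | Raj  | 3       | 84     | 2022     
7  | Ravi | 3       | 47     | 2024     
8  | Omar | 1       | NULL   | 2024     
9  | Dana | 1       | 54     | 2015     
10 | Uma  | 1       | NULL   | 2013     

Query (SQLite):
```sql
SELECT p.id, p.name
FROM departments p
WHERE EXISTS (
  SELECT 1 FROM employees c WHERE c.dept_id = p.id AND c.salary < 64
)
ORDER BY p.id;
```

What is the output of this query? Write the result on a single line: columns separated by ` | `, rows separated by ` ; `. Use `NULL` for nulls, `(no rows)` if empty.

1 | Marketing ; 3 | HR

For each departments row, check whether any employees with matching dept_id has salary < 64.
Keep rows where that is true.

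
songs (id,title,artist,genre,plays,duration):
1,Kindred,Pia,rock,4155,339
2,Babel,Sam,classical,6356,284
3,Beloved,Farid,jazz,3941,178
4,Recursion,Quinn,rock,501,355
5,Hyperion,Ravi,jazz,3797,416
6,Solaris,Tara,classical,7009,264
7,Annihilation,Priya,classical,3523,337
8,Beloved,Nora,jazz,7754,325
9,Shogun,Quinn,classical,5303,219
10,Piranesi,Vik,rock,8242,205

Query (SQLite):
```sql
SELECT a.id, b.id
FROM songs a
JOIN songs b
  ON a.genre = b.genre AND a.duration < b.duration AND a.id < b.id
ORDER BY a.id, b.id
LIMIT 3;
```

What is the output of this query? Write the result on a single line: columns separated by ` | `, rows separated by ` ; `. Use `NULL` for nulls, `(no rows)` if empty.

1 | 4 ; 2 | 7 ; 3 | 5

Pairs (a,b) with same genre, a.duration < b.duration, a.id < b.id.
genre groups: classical:{2,6,7,9} jazz:{3,5,8} rock:{1,4,10}
Ordered by (a.id, b.id); first 3.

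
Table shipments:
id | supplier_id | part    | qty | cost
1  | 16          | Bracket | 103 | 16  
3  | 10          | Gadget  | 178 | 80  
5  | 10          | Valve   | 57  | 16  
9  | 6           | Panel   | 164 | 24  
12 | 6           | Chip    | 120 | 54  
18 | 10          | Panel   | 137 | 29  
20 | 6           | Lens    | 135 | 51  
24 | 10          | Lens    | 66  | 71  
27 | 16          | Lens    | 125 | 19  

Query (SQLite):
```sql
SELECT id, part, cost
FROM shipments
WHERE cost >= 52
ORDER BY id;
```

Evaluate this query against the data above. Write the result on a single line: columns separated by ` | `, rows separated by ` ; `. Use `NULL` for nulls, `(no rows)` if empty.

cost >= 52: ids {3, 12, 24}

3 | Gadget | 80 ; 12 | Chip | 54 ; 24 | Lens | 71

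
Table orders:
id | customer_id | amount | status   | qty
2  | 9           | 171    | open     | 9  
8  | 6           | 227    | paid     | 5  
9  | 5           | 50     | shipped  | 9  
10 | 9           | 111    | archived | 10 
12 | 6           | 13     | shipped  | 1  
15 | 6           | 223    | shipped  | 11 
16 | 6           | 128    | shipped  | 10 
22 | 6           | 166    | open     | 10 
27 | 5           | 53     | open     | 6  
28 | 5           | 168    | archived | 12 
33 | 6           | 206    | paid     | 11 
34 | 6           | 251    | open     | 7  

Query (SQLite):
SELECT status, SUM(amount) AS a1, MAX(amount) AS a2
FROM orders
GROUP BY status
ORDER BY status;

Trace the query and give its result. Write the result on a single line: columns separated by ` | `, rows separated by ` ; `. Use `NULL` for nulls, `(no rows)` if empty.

Group orders by status.
Per group compute: SUM(amount), MAX(amount).
  archived: ids {10, 28} → SUM(amount)=279, MAX(amount)=168
  open: ids {2, 22, 27, 34} → SUM(amount)=641, MAX(amount)=251
  paid: ids {8, 33} → SUM(amount)=433, MAX(amount)=227
  shipped: ids {9, 12, 15, 16} → SUM(amount)=414, MAX(amount)=223

archived | 279 | 168 ; open | 641 | 251 ; paid | 433 | 227 ; shipped | 414 | 223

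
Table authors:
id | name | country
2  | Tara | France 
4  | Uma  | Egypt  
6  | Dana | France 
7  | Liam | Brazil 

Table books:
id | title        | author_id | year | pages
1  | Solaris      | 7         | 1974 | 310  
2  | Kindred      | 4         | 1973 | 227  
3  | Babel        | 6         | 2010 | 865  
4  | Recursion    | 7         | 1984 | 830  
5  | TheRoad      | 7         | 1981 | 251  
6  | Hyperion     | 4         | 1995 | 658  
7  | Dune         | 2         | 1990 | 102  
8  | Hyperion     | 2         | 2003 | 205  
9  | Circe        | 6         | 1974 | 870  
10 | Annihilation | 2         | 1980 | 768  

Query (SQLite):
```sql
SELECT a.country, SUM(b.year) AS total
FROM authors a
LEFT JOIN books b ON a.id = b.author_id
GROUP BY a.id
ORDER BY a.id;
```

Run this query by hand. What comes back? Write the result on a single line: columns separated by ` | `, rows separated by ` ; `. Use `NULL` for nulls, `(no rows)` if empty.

France | 5973 ; Egypt | 3968 ; France | 3984 ; Brazil | 5939

LEFT JOIN keeps every authors row; unmatched ones get NULL for books columns.
Group by authors.id and compute SUM(b.year). SUM over an all-NULL group is NULL.
  2: ids {7, 8, 10} → SUM(b.year)=5973
  4: ids {2, 6} → SUM(b.year)=3968
  6: ids {3, 9} → SUM(b.year)=3984
  7: ids {1, 4, 5} → SUM(b.year)=5939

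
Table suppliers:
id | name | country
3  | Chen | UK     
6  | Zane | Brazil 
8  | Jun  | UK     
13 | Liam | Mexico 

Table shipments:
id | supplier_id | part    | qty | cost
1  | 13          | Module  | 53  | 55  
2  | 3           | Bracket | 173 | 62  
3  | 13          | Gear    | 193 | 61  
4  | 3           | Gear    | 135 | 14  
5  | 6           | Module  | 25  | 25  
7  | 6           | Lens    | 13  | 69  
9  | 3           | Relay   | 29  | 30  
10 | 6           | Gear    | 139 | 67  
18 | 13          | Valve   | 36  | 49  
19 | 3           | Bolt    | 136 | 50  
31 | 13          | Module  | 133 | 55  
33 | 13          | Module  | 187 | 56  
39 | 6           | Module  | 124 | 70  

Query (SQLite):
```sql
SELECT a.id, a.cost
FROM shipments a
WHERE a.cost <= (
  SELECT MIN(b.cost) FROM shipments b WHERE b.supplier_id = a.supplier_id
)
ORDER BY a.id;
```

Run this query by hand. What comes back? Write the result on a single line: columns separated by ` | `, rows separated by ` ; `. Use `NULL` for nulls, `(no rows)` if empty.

For each shipments row a, compute MIN(cost) over rows sharing a.supplier_id.
Keep row a if a.cost <= that per-group MIN.
  supplier_id=3: MIN(cost) = 14
  supplier_id=6: MIN(cost) = 25
  supplier_id=13: MIN(cost) = 49

4 | 14 ; 5 | 25 ; 18 | 49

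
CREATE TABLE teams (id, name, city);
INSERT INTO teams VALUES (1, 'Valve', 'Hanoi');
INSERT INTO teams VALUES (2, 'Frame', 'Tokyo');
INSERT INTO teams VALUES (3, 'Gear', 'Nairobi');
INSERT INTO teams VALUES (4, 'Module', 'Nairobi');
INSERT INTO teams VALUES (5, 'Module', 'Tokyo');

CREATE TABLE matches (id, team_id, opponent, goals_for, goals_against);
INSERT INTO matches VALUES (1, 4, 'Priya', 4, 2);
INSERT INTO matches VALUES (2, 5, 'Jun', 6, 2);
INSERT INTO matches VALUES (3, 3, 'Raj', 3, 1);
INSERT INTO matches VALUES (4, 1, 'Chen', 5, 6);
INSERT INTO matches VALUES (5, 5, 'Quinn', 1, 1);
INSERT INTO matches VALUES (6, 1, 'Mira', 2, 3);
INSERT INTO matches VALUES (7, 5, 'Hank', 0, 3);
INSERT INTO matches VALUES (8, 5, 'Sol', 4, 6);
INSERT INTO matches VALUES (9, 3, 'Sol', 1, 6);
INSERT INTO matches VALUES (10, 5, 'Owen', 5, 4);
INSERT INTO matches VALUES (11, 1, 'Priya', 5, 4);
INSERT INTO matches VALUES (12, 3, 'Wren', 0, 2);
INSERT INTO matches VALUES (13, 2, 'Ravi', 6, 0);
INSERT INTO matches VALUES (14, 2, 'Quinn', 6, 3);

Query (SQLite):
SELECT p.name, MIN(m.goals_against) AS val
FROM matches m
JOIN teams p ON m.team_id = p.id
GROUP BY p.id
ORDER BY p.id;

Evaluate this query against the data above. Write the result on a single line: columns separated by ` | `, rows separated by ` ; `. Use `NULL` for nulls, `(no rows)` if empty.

Join each matches row to its teams via team_id.
Group joined rows by teams.id; compute MIN(m.goals_against) per group.
  1: ids {4, 6, 11} → MIN(m.goals_against)=3
  2: ids {13, 14} → MIN(m.goals_against)=0
  3: ids {3, 9, 12} → MIN(m.goals_against)=1
  4: ids {1} → MIN(m.goals_against)=2
  5: ids {2, 5, 7, 8, 10} → MIN(m.goals_against)=1

Valve | 3 ; Frame | 0 ; Gear | 1 ; Module | 2 ; Module | 1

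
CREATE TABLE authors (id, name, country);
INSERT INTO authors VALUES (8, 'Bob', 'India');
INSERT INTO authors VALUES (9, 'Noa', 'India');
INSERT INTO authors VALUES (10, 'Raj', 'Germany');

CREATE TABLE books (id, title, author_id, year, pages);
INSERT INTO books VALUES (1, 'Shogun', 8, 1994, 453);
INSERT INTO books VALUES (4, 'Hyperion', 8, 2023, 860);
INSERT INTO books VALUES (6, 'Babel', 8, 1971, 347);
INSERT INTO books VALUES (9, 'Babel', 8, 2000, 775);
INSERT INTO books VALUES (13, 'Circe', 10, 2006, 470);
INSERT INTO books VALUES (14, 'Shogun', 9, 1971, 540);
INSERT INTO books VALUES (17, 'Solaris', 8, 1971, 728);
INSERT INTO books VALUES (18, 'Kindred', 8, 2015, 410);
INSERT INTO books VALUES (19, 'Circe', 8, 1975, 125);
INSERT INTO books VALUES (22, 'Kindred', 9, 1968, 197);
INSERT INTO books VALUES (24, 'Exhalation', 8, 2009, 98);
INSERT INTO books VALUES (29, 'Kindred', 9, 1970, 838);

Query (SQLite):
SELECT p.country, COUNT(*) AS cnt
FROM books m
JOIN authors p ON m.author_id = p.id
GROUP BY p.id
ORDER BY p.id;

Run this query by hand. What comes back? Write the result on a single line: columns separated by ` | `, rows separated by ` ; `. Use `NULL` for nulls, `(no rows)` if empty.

India | 8 ; India | 3 ; Germany | 1

Join each books row to its authors via author_id.
Group joined rows by authors.id; compute COUNT(*) per group.
  8: ids {1, 4, 6, 9, 17, 18, 19, 24} → COUNT(*)=8
  9: ids {14, 22, 29} → COUNT(*)=3
  10: ids {13} → COUNT(*)=1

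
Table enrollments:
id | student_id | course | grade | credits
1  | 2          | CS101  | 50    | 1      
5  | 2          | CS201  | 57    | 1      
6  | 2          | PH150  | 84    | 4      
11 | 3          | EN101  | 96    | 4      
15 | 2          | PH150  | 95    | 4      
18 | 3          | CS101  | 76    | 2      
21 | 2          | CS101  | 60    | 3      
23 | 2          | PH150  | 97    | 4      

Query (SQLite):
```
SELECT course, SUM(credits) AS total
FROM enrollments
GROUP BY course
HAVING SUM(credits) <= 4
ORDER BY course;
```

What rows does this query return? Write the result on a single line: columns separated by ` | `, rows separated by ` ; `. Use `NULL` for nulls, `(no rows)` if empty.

Partition enrollments by course; compute SUM(credits) within each group.
HAVING: keep groups where SUM(credits) <= 4.
  CS101: ids {1, 18, 21} → SUM(credits)=6
  CS201: ids {5} → SUM(credits)=1
  EN101: ids {11} → SUM(credits)=4
  PH150: ids {6, 15, 23} → SUM(credits)=12

CS201 | 1 ; EN101 | 4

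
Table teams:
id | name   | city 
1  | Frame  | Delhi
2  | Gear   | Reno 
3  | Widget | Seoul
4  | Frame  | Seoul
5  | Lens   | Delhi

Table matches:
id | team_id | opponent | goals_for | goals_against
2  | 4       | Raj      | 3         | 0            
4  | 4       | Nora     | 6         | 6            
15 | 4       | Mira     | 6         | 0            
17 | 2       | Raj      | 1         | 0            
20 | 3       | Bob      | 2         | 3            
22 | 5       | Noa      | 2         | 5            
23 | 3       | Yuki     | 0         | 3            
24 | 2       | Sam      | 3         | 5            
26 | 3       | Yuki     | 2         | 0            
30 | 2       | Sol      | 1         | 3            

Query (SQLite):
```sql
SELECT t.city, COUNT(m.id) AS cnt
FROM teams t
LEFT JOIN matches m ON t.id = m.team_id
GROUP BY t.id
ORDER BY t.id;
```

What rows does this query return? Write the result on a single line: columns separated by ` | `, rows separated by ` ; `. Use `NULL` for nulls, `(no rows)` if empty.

Delhi | 0 ; Reno | 3 ; Seoul | 3 ; Seoul | 3 ; Delhi | 1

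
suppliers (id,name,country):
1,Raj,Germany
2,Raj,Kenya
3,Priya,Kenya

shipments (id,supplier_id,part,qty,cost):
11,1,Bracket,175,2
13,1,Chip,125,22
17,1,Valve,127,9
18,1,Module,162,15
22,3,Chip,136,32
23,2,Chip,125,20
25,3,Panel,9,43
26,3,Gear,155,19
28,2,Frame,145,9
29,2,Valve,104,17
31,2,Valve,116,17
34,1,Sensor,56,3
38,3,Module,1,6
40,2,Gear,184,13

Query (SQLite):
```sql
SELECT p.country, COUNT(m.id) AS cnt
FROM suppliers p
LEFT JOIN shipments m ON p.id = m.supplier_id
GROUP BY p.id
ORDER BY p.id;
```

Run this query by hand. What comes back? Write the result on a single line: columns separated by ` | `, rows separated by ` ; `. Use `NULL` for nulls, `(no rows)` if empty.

Germany | 5 ; Kenya | 5 ; Kenya | 4

LEFT JOIN keeps every suppliers row; unmatched ones get NULL for shipments columns.
Group by suppliers.id and compute COUNT(m.id). COUNT(col) of an all-NULL group is 0.
  1: ids {11, 13, 17, 18, 34} → COUNT(m.id)=5
  2: ids {23, 28, 29, 31, 40} → COUNT(m.id)=5
  3: ids {22, 25, 26, 38} → COUNT(m.id)=4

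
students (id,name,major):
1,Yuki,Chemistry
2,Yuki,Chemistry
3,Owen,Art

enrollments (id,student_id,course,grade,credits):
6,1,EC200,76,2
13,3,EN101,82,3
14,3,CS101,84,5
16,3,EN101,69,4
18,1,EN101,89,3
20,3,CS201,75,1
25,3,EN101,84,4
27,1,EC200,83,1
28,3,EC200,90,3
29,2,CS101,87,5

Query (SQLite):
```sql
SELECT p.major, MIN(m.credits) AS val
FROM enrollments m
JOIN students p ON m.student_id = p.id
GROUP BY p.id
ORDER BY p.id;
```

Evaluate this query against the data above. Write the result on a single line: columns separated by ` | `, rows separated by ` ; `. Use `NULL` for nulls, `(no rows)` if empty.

Chemistry | 1 ; Chemistry | 5 ; Art | 1

Join each enrollments row to its students via student_id.
Group joined rows by students.id; compute MIN(m.credits) per group.
  1: ids {6, 18, 27} → MIN(m.credits)=1
  2: ids {29} → MIN(m.credits)=5
  3: ids {13, 14, 16, 20, 25, 28} → MIN(m.credits)=1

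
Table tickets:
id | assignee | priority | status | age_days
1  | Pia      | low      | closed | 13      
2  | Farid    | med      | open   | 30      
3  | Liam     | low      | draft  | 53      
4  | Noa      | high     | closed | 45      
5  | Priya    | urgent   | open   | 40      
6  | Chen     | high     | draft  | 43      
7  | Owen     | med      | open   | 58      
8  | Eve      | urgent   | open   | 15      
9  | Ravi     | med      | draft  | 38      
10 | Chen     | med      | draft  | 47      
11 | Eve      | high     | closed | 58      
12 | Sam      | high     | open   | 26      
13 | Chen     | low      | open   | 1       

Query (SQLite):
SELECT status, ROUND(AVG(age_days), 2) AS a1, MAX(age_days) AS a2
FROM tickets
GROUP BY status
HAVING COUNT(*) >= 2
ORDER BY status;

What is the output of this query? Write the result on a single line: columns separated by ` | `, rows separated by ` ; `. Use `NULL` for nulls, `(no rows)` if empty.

closed | 38.67 | 58 ; draft | 45.25 | 53 ; open | 28.33 | 58

Group tickets by status.
Per group compute: ROUND(AVG(age_days), 2), MAX(age_days).
HAVING: drop groups with fewer than 2 rows.
  closed: ids {1, 4, 11} → ROUND(AVG(age_days), 2)=38.67, MAX(age_days)=58
  draft: ids {3, 6, 9, 10} → ROUND(AVG(age_days), 2)=45.25, MAX(age_days)=53
  open: ids {2, 5, 7, 8, 12, 13} → ROUND(AVG(age_days), 2)=28.33, MAX(age_days)=58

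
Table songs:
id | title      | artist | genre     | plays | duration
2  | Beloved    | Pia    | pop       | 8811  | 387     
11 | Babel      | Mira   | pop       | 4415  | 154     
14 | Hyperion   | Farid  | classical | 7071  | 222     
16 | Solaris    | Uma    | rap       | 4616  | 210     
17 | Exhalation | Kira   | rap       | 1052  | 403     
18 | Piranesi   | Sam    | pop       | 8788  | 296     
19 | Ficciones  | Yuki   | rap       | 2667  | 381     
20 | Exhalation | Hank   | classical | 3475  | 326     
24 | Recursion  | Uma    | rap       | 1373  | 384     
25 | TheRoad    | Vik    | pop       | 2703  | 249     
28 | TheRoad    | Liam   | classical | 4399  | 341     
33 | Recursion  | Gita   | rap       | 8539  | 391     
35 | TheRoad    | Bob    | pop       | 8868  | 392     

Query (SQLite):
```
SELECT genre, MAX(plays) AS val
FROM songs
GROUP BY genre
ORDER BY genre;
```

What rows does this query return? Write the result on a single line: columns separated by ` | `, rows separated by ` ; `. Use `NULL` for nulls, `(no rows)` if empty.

Partition songs by genre; compute MAX(plays) within each group.
  classical: ids {14, 20, 28} → MAX(plays)=7071
  pop: ids {2, 11, 18, 25, 35} → MAX(plays)=8868
  rap: ids {16, 17, 19, 24, 33} → MAX(plays)=8539

classical | 7071 ; pop | 8868 ; rap | 8539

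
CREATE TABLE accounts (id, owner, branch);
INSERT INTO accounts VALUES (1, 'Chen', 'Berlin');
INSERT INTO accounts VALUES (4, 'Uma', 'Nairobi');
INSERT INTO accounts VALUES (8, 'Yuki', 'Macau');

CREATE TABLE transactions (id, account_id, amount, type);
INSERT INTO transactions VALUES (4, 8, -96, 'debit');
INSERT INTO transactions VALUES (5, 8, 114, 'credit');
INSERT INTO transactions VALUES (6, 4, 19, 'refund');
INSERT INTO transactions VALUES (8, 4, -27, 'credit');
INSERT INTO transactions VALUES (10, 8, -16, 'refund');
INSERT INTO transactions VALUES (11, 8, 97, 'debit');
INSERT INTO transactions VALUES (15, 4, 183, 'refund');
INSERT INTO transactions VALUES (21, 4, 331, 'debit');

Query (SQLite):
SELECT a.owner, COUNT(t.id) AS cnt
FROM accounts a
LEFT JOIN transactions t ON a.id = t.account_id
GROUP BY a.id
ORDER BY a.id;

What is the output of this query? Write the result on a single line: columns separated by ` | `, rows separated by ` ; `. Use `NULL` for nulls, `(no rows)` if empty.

LEFT JOIN keeps every accounts row; unmatched ones get NULL for transactions columns.
Group by accounts.id and compute COUNT(t.id). COUNT(col) of an all-NULL group is 0.
  1: ids {—} → COUNT(t.id)=0
  4: ids {6, 8, 15, 21} → COUNT(t.id)=4
  8: ids {4, 5, 10, 11} → COUNT(t.id)=4

Chen | 0 ; Uma | 4 ; Yuki | 4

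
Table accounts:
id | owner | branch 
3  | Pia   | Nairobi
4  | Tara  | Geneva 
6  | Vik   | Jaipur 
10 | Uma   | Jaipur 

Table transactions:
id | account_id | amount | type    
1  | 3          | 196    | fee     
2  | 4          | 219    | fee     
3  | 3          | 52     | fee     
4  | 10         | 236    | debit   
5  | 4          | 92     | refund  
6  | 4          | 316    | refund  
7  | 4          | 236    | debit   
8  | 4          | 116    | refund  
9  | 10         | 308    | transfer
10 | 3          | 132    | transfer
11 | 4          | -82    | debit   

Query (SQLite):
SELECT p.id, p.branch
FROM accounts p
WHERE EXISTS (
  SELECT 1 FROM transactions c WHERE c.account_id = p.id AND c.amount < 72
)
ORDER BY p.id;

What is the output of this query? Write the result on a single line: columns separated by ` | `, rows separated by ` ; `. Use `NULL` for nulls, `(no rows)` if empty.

3 | Nairobi ; 4 | Geneva

For each accounts row, check whether any transactions with matching account_id has amount < 72.
Keep rows where that is true.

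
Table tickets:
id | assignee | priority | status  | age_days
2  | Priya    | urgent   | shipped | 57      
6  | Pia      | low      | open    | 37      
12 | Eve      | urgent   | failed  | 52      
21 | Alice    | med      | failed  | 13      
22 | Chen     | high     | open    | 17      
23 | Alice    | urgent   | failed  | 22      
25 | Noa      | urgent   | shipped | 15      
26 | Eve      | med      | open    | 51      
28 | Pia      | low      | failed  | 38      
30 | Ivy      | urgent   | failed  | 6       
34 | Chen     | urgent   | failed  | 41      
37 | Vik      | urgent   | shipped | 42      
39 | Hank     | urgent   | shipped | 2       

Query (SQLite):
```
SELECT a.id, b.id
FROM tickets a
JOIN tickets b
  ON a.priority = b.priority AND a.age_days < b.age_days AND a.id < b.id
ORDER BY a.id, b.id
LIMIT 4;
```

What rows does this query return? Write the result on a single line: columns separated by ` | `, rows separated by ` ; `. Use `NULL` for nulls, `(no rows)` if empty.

Pairs (a,b) with same priority, a.age_days < b.age_days, a.id < b.id.
priority groups: high:{22} low:{6,28} med:{21,26} urgent:{2,12,23,25,30,34,37,39}
Ordered by (a.id, b.id); first 4.

6 | 28 ; 21 | 26 ; 23 | 34 ; 23 | 37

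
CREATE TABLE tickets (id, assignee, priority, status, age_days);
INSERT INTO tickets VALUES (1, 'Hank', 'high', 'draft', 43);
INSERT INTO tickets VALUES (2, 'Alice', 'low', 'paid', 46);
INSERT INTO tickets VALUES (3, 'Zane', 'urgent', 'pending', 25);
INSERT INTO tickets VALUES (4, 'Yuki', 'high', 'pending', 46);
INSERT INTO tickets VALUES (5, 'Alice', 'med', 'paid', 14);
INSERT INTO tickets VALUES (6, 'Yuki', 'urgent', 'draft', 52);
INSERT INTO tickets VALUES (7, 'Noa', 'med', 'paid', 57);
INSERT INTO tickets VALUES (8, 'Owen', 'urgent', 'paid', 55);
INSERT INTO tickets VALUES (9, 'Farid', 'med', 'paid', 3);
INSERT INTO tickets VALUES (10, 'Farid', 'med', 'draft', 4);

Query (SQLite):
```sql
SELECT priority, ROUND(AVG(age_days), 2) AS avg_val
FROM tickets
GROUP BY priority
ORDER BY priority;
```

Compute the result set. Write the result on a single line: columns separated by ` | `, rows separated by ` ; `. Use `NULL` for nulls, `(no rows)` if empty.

high | 44.5 ; low | 46 ; med | 19.5 ; urgent | 44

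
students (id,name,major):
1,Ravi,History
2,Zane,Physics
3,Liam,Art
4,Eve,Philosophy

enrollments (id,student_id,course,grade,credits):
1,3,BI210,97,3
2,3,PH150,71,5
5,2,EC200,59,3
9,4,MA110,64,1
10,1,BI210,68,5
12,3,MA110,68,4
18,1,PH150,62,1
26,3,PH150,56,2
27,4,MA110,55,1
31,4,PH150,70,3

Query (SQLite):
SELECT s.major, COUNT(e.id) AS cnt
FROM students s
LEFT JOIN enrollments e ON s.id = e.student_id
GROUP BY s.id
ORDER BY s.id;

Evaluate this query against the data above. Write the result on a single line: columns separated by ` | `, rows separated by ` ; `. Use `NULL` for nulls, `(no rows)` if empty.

LEFT JOIN keeps every students row; unmatched ones get NULL for enrollments columns.
Group by students.id and compute COUNT(e.id). COUNT(col) of an all-NULL group is 0.
  1: ids {10, 18} → COUNT(e.id)=2
  2: ids {5} → COUNT(e.id)=1
  3: ids {1, 2, 12, 26} → COUNT(e.id)=4
  4: ids {9, 27, 31} → COUNT(e.id)=3

History | 2 ; Physics | 1 ; Art | 4 ; Philosophy | 3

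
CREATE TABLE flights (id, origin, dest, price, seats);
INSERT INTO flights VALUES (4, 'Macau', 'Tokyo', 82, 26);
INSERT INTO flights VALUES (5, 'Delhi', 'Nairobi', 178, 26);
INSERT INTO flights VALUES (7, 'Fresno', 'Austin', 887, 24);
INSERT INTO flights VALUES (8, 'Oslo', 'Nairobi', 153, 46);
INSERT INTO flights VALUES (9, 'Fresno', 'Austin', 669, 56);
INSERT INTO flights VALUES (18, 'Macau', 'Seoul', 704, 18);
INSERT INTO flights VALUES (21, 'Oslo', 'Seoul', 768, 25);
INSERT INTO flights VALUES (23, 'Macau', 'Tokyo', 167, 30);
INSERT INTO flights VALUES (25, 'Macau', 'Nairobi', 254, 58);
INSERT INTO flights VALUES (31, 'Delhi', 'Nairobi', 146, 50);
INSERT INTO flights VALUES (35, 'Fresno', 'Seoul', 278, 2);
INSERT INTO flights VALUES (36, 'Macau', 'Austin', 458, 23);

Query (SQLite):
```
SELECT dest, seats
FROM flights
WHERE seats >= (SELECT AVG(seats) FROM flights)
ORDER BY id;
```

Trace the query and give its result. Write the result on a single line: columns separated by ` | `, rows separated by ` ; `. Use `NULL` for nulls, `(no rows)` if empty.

Scalar subquery: AVG(seats) over all flights rows = 32.0.
Keep rows where seats >= that value.

Nairobi | 46 ; Austin | 56 ; Nairobi | 58 ; Nairobi | 50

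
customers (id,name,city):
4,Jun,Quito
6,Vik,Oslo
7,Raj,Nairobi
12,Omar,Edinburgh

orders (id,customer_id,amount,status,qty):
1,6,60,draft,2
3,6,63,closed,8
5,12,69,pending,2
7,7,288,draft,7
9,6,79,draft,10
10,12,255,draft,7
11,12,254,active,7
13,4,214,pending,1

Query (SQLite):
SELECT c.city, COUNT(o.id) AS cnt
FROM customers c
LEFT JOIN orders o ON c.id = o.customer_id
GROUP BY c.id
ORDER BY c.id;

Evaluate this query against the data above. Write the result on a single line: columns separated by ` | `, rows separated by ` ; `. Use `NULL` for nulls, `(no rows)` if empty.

LEFT JOIN keeps every customers row; unmatched ones get NULL for orders columns.
Group by customers.id and compute COUNT(o.id). COUNT(col) of an all-NULL group is 0.
  4: ids {13} → COUNT(o.id)=1
  6: ids {1, 3, 9} → COUNT(o.id)=3
  7: ids {7} → COUNT(o.id)=1
  12: ids {5, 10, 11} → COUNT(o.id)=3

Quito | 1 ; Oslo | 3 ; Nairobi | 1 ; Edinburgh | 3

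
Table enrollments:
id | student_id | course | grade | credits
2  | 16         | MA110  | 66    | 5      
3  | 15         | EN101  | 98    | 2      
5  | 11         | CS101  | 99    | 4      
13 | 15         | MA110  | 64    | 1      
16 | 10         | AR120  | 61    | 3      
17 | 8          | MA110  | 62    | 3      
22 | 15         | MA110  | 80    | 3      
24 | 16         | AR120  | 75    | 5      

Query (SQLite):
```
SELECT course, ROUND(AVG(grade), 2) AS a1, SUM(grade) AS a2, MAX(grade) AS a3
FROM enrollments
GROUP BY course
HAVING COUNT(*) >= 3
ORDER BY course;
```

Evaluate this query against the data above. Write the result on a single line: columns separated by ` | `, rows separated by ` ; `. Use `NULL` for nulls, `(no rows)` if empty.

MA110 | 68 | 272 | 80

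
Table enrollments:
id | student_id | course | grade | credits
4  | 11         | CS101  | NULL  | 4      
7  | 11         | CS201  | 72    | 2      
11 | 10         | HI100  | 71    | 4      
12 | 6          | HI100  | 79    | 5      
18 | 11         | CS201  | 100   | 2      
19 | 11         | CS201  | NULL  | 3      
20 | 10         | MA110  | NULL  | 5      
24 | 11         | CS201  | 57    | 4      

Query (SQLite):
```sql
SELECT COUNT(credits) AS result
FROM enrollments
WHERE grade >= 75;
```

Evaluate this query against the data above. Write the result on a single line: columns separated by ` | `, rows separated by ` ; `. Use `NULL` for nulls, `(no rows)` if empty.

Rows where grade >= 75 → credits values: [5, 2].
COUNT(credits) counts non-NULL values → 2.

2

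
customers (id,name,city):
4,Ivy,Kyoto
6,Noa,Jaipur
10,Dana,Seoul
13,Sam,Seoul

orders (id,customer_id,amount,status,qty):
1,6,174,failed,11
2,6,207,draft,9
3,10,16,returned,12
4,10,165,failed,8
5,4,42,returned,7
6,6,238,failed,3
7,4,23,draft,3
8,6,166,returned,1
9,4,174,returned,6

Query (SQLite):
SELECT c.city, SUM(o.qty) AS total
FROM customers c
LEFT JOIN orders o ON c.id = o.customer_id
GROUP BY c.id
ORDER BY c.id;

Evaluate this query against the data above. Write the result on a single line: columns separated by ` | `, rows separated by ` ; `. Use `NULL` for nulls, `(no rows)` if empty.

Kyoto | 16 ; Jaipur | 24 ; Seoul | 20 ; Seoul | NULL

LEFT JOIN keeps every customers row; unmatched ones get NULL for orders columns.
Group by customers.id and compute SUM(o.qty). SUM over an all-NULL group is NULL.
  4: ids {5, 7, 9} → SUM(o.qty)=16
  6: ids {1, 2, 6, 8} → SUM(o.qty)=24
  10: ids {3, 4} → SUM(o.qty)=20
  13: ids {—} → SUM(o.qty)=NULL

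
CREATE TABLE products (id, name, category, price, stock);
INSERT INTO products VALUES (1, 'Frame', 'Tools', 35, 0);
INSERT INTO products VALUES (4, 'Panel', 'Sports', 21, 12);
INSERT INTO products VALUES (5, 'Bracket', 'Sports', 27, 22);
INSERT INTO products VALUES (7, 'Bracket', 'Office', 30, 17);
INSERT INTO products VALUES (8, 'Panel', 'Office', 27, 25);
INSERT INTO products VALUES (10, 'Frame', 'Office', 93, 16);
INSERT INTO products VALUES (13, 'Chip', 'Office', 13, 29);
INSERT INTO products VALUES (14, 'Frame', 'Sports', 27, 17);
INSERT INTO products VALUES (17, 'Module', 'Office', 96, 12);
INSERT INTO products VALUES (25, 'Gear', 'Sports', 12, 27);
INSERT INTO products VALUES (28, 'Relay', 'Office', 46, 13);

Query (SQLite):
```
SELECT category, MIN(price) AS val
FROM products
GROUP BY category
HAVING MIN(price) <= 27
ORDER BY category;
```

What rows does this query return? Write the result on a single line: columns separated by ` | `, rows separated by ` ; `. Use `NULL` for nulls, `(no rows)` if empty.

Partition products by category; compute MIN(price) within each group.
HAVING: keep groups where MIN(price) <= 27.
  Office: ids {7, 8, 10, 13, 17, 28} → MIN(price)=13
  Sports: ids {4, 5, 14, 25} → MIN(price)=12
  Tools: ids {1} → MIN(price)=35

Office | 13 ; Sports | 12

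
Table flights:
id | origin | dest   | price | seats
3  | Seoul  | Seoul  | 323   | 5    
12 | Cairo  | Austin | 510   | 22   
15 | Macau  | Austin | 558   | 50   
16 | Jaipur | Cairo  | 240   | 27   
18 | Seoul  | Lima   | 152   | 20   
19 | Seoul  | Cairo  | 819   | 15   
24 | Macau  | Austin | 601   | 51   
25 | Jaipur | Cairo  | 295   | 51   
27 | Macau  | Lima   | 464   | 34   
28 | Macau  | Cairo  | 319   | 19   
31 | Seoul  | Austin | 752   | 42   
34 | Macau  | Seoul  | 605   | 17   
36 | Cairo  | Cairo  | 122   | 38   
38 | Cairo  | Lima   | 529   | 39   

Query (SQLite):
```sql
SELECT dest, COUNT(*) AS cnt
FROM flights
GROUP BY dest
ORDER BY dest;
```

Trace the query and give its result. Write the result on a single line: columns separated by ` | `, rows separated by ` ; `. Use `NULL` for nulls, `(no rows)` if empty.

Partition flights by dest; compute COUNT(*) within each group.
  Austin: ids {12, 15, 24, 31} → COUNT(*)=4
  Cairo: ids {16, 19, 25, 28, 36} → COUNT(*)=5
  Lima: ids {18, 27, 38} → COUNT(*)=3
  Seoul: ids {3, 34} → COUNT(*)=2

Austin | 4 ; Cairo | 5 ; Lima | 3 ; Seoul | 2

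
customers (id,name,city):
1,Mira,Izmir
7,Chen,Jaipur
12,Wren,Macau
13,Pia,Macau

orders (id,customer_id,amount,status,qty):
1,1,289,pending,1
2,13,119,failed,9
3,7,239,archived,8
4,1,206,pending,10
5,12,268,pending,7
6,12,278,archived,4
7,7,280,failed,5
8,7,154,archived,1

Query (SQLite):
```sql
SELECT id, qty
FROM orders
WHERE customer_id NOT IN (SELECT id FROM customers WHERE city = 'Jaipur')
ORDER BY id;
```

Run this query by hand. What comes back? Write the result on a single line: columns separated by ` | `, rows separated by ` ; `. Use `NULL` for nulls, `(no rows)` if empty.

Inner query: customers.id where city = 'Jaipur'.
Outer: keep orders rows whose customer_id is not in that set.
Inner query → {7}

1 | 1 ; 2 | 9 ; 4 | 10 ; 5 | 7 ; 6 | 4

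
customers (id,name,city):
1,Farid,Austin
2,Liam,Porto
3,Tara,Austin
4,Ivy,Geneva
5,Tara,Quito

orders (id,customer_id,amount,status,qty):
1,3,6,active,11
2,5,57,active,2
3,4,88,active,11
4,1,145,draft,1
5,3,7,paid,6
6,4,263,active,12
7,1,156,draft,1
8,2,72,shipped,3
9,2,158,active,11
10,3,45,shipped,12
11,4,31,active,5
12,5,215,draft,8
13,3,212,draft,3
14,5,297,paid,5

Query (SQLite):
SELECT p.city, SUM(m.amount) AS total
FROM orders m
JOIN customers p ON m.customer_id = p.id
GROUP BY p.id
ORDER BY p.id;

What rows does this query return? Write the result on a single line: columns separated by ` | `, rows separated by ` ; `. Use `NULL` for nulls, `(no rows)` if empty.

Join each orders row to its customers via customer_id.
Group joined rows by customers.id; compute SUM(m.amount) per group.
  1: ids {4, 7} → SUM(m.amount)=301
  2: ids {8, 9} → SUM(m.amount)=230
  3: ids {1, 5, 10, 13} → SUM(m.amount)=270
  4: ids {3, 6, 11} → SUM(m.amount)=382
  5: ids {2, 12, 14} → SUM(m.amount)=569

Austin | 301 ; Porto | 230 ; Austin | 270 ; Geneva | 382 ; Quito | 569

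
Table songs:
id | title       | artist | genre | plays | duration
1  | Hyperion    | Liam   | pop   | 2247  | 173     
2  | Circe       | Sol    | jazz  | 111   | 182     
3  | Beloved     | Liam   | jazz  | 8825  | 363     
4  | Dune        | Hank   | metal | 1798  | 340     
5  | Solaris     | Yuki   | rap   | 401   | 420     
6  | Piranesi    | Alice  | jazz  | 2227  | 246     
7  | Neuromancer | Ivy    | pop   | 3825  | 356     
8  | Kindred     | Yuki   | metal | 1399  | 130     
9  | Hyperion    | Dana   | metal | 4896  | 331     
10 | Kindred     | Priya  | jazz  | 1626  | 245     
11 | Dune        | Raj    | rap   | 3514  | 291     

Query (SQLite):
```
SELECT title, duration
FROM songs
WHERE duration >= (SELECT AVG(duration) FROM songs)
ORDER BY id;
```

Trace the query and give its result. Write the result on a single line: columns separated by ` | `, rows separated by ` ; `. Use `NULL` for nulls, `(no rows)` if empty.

Beloved | 363 ; Dune | 340 ; Solaris | 420 ; Neuromancer | 356 ; Hyperion | 331 ; Dune | 291

Scalar subquery: AVG(duration) over all songs rows = 279.727273 (≈; comparison uses full precision).
Keep rows where duration >= that value.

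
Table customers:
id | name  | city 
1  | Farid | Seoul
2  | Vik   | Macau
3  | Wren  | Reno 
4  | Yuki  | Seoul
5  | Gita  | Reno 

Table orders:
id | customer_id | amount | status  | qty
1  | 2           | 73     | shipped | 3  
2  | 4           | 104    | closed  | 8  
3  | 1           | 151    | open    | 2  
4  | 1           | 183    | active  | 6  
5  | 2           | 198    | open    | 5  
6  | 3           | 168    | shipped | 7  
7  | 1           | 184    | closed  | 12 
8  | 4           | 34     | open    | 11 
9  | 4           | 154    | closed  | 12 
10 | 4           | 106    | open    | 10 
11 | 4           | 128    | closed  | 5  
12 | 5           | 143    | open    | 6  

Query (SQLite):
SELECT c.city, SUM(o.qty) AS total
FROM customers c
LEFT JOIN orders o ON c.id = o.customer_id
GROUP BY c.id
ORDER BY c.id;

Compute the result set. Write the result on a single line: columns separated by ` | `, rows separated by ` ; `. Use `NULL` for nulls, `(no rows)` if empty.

Seoul | 20 ; Macau | 8 ; Reno | 7 ; Seoul | 46 ; Reno | 6

LEFT JOIN keeps every customers row; unmatched ones get NULL for orders columns.
Group by customers.id and compute SUM(o.qty). SUM over an all-NULL group is NULL.
  1: ids {3, 4, 7} → SUM(o.qty)=20
  2: ids {1, 5} → SUM(o.qty)=8
  3: ids {6} → SUM(o.qty)=7
  4: ids {2, 8, 9, 10, 11} → SUM(o.qty)=46
  5: ids {12} → SUM(o.qty)=6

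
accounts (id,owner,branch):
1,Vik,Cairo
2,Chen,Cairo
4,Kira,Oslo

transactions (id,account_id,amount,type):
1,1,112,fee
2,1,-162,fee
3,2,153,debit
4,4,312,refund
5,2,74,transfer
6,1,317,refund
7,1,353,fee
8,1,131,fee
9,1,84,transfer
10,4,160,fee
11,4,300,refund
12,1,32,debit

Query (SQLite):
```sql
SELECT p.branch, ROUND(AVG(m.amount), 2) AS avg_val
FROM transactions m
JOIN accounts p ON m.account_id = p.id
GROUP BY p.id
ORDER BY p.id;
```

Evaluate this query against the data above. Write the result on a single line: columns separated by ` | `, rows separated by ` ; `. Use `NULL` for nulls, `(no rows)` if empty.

Join each transactions row to its accounts via account_id.
Group joined rows by accounts.id; compute ROUND(AVG(m.amount), 2) per group.
  1: ids {1, 2, 6, 7, 8, 9, 12} → ROUND(AVG(m.amount), 2)=123.86
  2: ids {3, 5} → ROUND(AVG(m.amount), 2)=113.5
  4: ids {4, 10, 11} → ROUND(AVG(m.amount), 2)=257.33

Cairo | 123.86 ; Cairo | 113.5 ; Oslo | 257.33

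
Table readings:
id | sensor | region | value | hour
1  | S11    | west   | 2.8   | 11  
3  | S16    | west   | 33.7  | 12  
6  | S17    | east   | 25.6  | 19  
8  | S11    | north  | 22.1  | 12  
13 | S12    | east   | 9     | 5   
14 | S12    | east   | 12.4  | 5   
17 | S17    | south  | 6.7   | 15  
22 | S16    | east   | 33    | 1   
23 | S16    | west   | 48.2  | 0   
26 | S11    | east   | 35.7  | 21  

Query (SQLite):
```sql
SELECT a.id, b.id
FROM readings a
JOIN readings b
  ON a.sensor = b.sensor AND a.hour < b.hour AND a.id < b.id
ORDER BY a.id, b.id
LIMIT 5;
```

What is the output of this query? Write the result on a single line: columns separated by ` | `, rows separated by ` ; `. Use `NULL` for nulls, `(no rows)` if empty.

1 | 8 ; 1 | 26 ; 8 | 26

Pairs (a,b) with same sensor, a.hour < b.hour, a.id < b.id.
sensor groups: S11:{1,8,26} S12:{13,14} S16:{3,22,23} S17:{6,17}
Ordered by (a.id, b.id); first 5.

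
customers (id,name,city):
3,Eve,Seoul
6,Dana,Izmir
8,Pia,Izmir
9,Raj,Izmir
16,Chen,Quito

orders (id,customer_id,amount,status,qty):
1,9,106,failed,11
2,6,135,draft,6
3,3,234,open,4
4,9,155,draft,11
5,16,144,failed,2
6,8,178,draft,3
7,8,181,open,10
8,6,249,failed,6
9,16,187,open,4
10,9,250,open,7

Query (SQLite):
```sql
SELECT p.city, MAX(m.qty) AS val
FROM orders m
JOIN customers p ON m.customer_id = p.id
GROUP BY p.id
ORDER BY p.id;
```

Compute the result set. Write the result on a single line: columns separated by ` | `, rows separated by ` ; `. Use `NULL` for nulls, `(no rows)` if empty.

Join each orders row to its customers via customer_id.
Group joined rows by customers.id; compute MAX(m.qty) per group.
  3: ids {3} → MAX(m.qty)=4
  6: ids {2, 8} → MAX(m.qty)=6
  8: ids {6, 7} → MAX(m.qty)=10
  9: ids {1, 4, 10} → MAX(m.qty)=11
  16: ids {5, 9} → MAX(m.qty)=4

Seoul | 4 ; Izmir | 6 ; Izmir | 10 ; Izmir | 11 ; Quito | 4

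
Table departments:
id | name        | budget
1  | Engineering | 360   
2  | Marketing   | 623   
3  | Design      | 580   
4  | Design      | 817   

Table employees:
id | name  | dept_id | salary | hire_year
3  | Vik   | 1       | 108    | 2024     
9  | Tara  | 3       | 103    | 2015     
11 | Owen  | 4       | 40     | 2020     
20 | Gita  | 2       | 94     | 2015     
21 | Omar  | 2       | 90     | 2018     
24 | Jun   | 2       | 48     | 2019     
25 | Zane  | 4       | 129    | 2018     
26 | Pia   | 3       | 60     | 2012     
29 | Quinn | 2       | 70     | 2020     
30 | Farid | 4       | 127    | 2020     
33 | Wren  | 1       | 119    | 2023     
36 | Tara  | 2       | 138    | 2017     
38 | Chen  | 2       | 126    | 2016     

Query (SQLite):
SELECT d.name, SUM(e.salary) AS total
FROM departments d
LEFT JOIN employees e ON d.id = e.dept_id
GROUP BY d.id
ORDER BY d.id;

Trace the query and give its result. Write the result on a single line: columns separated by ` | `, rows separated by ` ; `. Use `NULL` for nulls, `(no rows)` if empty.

LEFT JOIN keeps every departments row; unmatched ones get NULL for employees columns.
Group by departments.id and compute SUM(e.salary). SUM over an all-NULL group is NULL.
  1: ids {3, 33} → SUM(e.salary)=227
  2: ids {20, 21, 24, 29, 36, 38} → SUM(e.salary)=566
  3: ids {9, 26} → SUM(e.salary)=163
  4: ids {11, 25, 30} → SUM(e.salary)=296

Engineering | 227 ; Marketing | 566 ; Design | 163 ; Design | 296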